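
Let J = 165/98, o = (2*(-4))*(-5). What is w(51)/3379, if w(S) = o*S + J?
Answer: 200085/331142 ≈ 0.60423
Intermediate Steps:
o = 40 (o = -8*(-5) = 40)
J = 165/98 (J = 165*(1/98) = 165/98 ≈ 1.6837)
w(S) = 165/98 + 40*S (w(S) = 40*S + 165/98 = 165/98 + 40*S)
w(51)/3379 = (165/98 + 40*51)/3379 = (165/98 + 2040)*(1/3379) = (200085/98)*(1/3379) = 200085/331142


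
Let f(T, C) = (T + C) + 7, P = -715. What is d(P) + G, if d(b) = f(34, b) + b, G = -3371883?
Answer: -3373272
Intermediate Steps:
f(T, C) = 7 + C + T (f(T, C) = (C + T) + 7 = 7 + C + T)
d(b) = 41 + 2*b (d(b) = (7 + b + 34) + b = (41 + b) + b = 41 + 2*b)
d(P) + G = (41 + 2*(-715)) - 3371883 = (41 - 1430) - 3371883 = -1389 - 3371883 = -3373272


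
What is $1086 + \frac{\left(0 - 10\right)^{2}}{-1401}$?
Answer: $\frac{1521386}{1401} \approx 1085.9$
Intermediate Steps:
$1086 + \frac{\left(0 - 10\right)^{2}}{-1401} = 1086 + \left(-10\right)^{2} \left(- \frac{1}{1401}\right) = 1086 + 100 \left(- \frac{1}{1401}\right) = 1086 - \frac{100}{1401} = \frac{1521386}{1401}$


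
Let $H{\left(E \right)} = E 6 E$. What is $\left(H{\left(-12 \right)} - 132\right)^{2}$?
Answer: $535824$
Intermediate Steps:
$H{\left(E \right)} = 6 E^{2}$ ($H{\left(E \right)} = 6 E E = 6 E^{2}$)
$\left(H{\left(-12 \right)} - 132\right)^{2} = \left(6 \left(-12\right)^{2} - 132\right)^{2} = \left(6 \cdot 144 - 132\right)^{2} = \left(864 - 132\right)^{2} = 732^{2} = 535824$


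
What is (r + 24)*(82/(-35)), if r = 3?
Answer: -2214/35 ≈ -63.257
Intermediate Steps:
(r + 24)*(82/(-35)) = (3 + 24)*(82/(-35)) = 27*(82*(-1/35)) = 27*(-82/35) = -2214/35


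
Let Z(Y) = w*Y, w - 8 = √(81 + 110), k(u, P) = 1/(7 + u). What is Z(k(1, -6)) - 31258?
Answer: -31257 + √191/8 ≈ -31255.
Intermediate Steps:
w = 8 + √191 (w = 8 + √(81 + 110) = 8 + √191 ≈ 21.820)
Z(Y) = Y*(8 + √191) (Z(Y) = (8 + √191)*Y = Y*(8 + √191))
Z(k(1, -6)) - 31258 = (8 + √191)/(7 + 1) - 31258 = (8 + √191)/8 - 31258 = (1 + √191/8) - 31258 = -31257 + √191/8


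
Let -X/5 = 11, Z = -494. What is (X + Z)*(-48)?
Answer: 26352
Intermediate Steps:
X = -55 (X = -5*11 = -55)
(X + Z)*(-48) = (-55 - 494)*(-48) = -549*(-48) = 26352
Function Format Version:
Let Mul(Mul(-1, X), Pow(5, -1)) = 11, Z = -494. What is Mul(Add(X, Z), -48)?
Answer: 26352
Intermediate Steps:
X = -55 (X = Mul(-5, 11) = -55)
Mul(Add(X, Z), -48) = Mul(Add(-55, -494), -48) = Mul(-549, -48) = 26352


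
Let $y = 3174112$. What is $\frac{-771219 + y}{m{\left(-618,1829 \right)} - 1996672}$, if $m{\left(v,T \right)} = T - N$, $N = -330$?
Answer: $- \frac{2402893}{1994513} \approx -1.2048$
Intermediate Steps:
$m{\left(v,T \right)} = 330 + T$ ($m{\left(v,T \right)} = T - -330 = T + 330 = 330 + T$)
$\frac{-771219 + y}{m{\left(-618,1829 \right)} - 1996672} = \frac{-771219 + 3174112}{\left(330 + 1829\right) - 1996672} = \frac{2402893}{2159 - 1996672} = \frac{2402893}{-1994513} = 2402893 \left(- \frac{1}{1994513}\right) = - \frac{2402893}{1994513}$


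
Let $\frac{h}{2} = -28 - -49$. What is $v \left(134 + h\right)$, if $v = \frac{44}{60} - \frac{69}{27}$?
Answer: $- \frac{14432}{45} \approx -320.71$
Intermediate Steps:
$v = - \frac{82}{45}$ ($v = 44 \cdot \frac{1}{60} - \frac{23}{9} = \frac{11}{15} - \frac{23}{9} = - \frac{82}{45} \approx -1.8222$)
$h = 42$ ($h = 2 \left(-28 - -49\right) = 2 \left(-28 + 49\right) = 2 \cdot 21 = 42$)
$v \left(134 + h\right) = - \frac{82 \left(134 + 42\right)}{45} = \left(- \frac{82}{45}\right) 176 = - \frac{14432}{45}$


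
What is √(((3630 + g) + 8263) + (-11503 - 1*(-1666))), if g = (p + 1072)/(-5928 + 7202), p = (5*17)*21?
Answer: √68177226/182 ≈ 45.368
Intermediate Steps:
p = 1785 (p = 85*21 = 1785)
g = 2857/1274 (g = (1785 + 1072)/(-5928 + 7202) = 2857/1274 ≈ 2.2425)
√(((3630 + g) + 8263) + (-11503 - 1*(-1666))) = √(((3630 + 2857/1274) + 8263) + (-11503 - 1*(-1666))) = √((4627477/1274 + 8263) + (-11503 + 1666)) = √(15154539/1274 - 9837) = √(2622201/1274) = √68177226/182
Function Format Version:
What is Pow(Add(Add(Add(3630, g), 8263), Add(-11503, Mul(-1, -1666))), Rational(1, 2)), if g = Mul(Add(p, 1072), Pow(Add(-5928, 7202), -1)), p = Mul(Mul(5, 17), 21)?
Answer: Mul(Rational(1, 182), Pow(68177226, Rational(1, 2))) ≈ 45.368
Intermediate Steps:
p = 1785 (p = Mul(85, 21) = 1785)
g = Rational(2857, 1274) (g = Mul(Add(1785, 1072), Pow(Add(-5928, 7202), -1)) = Mul(2857, Pow(1274, -1)) = Mul(2857, Rational(1, 1274)) = Rational(2857, 1274) ≈ 2.2425)
Pow(Add(Add(Add(3630, g), 8263), Add(-11503, Mul(-1, -1666))), Rational(1, 2)) = Pow(Add(Add(Add(3630, Rational(2857, 1274)), 8263), Add(-11503, Mul(-1, -1666))), Rational(1, 2)) = Pow(Add(Add(Rational(4627477, 1274), 8263), Add(-11503, 1666)), Rational(1, 2)) = Pow(Add(Rational(15154539, 1274), -9837), Rational(1, 2)) = Pow(Rational(2622201, 1274), Rational(1, 2)) = Mul(Rational(1, 182), Pow(68177226, Rational(1, 2)))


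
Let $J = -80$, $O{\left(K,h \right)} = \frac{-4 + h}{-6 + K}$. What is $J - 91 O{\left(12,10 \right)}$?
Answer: $-171$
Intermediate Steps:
$O{\left(K,h \right)} = \frac{-4 + h}{-6 + K}$
$J - 91 O{\left(12,10 \right)} = -80 - 91 \frac{-4 + 10}{-6 + 12} = -80 - 91 \cdot \frac{1}{6} \cdot 6 = -80 - 91 = -171$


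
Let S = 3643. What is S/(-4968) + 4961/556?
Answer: 5655185/690552 ≈ 8.1894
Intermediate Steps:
S/(-4968) + 4961/556 = 3643/(-4968) + 4961/556 = 3643*(-1/4968) + 4961*(1/556) = -3643/4968 + 4961/556 = 5655185/690552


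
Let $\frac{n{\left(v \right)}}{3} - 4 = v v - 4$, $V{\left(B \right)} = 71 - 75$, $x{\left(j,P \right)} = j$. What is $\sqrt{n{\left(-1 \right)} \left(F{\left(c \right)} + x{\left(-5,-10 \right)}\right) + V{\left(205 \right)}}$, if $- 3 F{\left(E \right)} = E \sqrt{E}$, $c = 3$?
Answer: $\sqrt{-19 - 3 \sqrt{3}} \approx 4.919 i$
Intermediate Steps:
$F{\left(E \right)} = - \frac{E^{\frac{3}{2}}}{3}$ ($F{\left(E \right)} = - \frac{E \sqrt{E}}{3} = - \frac{E^{\frac{3}{2}}}{3}$)
$V{\left(B \right)} = -4$ ($V{\left(B \right)} = 71 - 75 = -4$)
$n{\left(v \right)} = 3 v^{2}$ ($n{\left(v \right)} = 12 + 3 \left(v v - 4\right) = 12 + 3 \left(v^{2} - 4\right) = 12 + 3 \left(-4 + v^{2}\right) = 12 + \left(-12 + 3 v^{2}\right) = 3 v^{2}$)
$\sqrt{n{\left(-1 \right)} \left(F{\left(c \right)} + x{\left(-5,-10 \right)}\right) + V{\left(205 \right)}} = \sqrt{3 \left(-1\right)^{2} \left(- \frac{3^{\frac{3}{2}}}{3} - 5\right) - 4} = \sqrt{3 \cdot 1 \left(- \frac{3 \sqrt{3}}{3} - 5\right) - 4} = \sqrt{3 \left(- \sqrt{3} - 5\right) - 4} = \sqrt{3 \left(-5 - \sqrt{3}\right) - 4} = \sqrt{\left(-15 - 3 \sqrt{3}\right) - 4} = \sqrt{-19 - 3 \sqrt{3}}$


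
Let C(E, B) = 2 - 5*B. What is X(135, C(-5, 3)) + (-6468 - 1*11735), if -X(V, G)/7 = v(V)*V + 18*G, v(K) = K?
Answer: -144140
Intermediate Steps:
X(V, G) = -126*G - 7*V² (X(V, G) = -7*(V*V + 18*G) = -7*(V² + 18*G) = -126*G - 7*V²)
X(135, C(-5, 3)) + (-6468 - 1*11735) = (-126*(2 - 5*3) - 7*135²) + (-6468 - 1*11735) = (-126*(2 - 15) - 7*18225) + (-6468 - 11735) = (-126*(-13) - 127575) - 18203 = (1638 - 127575) - 18203 = -125937 - 18203 = -144140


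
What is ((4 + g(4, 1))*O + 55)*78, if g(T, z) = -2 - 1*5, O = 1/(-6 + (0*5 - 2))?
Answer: 17277/4 ≈ 4319.3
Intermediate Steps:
O = -1/8 (O = 1/(-6 + (0 - 2)) = 1/(-6 - 2) = 1/(-8) = -1/8 ≈ -0.12500)
g(T, z) = -7 (g(T, z) = -2 - 5 = -7)
((4 + g(4, 1))*O + 55)*78 = ((4 - 7)*(-1/8) + 55)*78 = (-3*(-1/8) + 55)*78 = (3/8 + 55)*78 = (443/8)*78 = 17277/4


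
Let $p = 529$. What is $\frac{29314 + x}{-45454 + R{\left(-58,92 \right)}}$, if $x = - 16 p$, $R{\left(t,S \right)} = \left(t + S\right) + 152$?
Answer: $- \frac{10425}{22634} \approx -0.46059$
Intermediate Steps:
$R{\left(t,S \right)} = 152 + S + t$ ($R{\left(t,S \right)} = \left(S + t\right) + 152 = 152 + S + t$)
$x = -8464$ ($x = \left(-16\right) 529 = -8464$)
$\frac{29314 + x}{-45454 + R{\left(-58,92 \right)}} = \frac{29314 - 8464}{-45454 + \left(152 + 92 - 58\right)} = \frac{20850}{-45454 + 186} = \frac{20850}{-45268} = 20850 \left(- \frac{1}{45268}\right) = - \frac{10425}{22634}$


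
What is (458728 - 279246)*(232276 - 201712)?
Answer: 5485687848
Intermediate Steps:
(458728 - 279246)*(232276 - 201712) = 179482*30564 = 5485687848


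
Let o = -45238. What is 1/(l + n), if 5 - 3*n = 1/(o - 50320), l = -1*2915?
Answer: -286674/835176919 ≈ -0.00034325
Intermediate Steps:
l = -2915
n = 477791/286674 (n = 5/3 - 1/(3*(-45238 - 50320)) = 5/3 - ⅓/(-95558) = 5/3 - ⅓*(-1/95558) = 5/3 + 1/286674 = 477791/286674 ≈ 1.6667)
1/(l + n) = 1/(-2915 + 477791/286674) = 1/(-835176919/286674) = -286674/835176919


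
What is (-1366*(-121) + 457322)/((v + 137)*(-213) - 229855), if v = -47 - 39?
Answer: -311304/120359 ≈ -2.5865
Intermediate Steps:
v = -86
(-1366*(-121) + 457322)/((v + 137)*(-213) - 229855) = (-1366*(-121) + 457322)/((-86 + 137)*(-213) - 229855) = (165286 + 457322)/(51*(-213) - 229855) = 622608/(-10863 - 229855) = 622608/(-240718) = 622608*(-1/240718) = -311304/120359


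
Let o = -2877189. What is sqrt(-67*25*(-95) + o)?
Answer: 4*I*sqrt(169879) ≈ 1648.7*I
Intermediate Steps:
sqrt(-67*25*(-95) + o) = sqrt(-67*25*(-95) - 2877189) = sqrt(-1675*(-95) - 2877189) = sqrt(159125 - 2877189) = sqrt(-2718064) = 4*I*sqrt(169879)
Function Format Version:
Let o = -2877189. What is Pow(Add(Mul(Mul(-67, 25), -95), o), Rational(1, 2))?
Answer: Mul(4, I, Pow(169879, Rational(1, 2))) ≈ Mul(1648.7, I)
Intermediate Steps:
Pow(Add(Mul(Mul(-67, 25), -95), o), Rational(1, 2)) = Pow(Add(Mul(Mul(-67, 25), -95), -2877189), Rational(1, 2)) = Pow(Add(Mul(-1675, -95), -2877189), Rational(1, 2)) = Pow(Add(159125, -2877189), Rational(1, 2)) = Pow(-2718064, Rational(1, 2)) = Mul(4, I, Pow(169879, Rational(1, 2)))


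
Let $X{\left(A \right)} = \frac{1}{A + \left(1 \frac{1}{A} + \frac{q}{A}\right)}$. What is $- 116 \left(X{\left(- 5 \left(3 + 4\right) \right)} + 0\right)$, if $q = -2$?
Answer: $\frac{1015}{306} \approx 3.317$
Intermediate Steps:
$X{\left(A \right)} = \frac{1}{A - \frac{1}{A}}$ ($X{\left(A \right)} = \frac{1}{A + \left(1 \frac{1}{A} - \frac{2}{A}\right)} = \frac{1}{A + \left(\frac{1}{A} - \frac{2}{A}\right)} = \frac{1}{A - \frac{1}{A}}$)
$- 116 \left(X{\left(- 5 \left(3 + 4\right) \right)} + 0\right) = - 116 \left(\frac{\left(-5\right) \left(3 + 4\right)}{-1 + \left(- 5 \left(3 + 4\right)\right)^{2}} + 0\right) = - 116 \left(\frac{\left(-5\right) 7}{-1 + \left(\left(-5\right) 7\right)^{2}} + 0\right) = - 116 \left(- \frac{35}{-1 + \left(-35\right)^{2}} + 0\right) = - 116 \left(- \frac{35}{-1 + 1225} + 0\right) = - 116 \left(- \frac{35}{1224} + 0\right) = \left(-116\right) \left(- \frac{35}{1224}\right) = \frac{1015}{306}$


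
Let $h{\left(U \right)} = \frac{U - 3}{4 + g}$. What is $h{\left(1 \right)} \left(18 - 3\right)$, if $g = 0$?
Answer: $- \frac{15}{2} \approx -7.5$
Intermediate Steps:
$h{\left(U \right)} = - \frac{3}{4} + \frac{U}{4}$ ($h{\left(U \right)} = \frac{U - 3}{4 + 0} = \frac{-3 + U}{4} = \left(-3 + U\right) \frac{1}{4} = - \frac{3}{4} + \frac{U}{4}$)
$h{\left(1 \right)} \left(18 - 3\right) = \left(- \frac{3}{4} + \frac{1}{4} \cdot 1\right) \left(18 - 3\right) = \left(- \frac{3}{4} + \frac{1}{4}\right) 15 = \left(- \frac{1}{2}\right) 15 = - \frac{15}{2}$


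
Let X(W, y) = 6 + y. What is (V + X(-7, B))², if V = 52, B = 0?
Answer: 3364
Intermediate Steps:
(V + X(-7, B))² = (52 + (6 + 0))² = (52 + 6)² = 58² = 3364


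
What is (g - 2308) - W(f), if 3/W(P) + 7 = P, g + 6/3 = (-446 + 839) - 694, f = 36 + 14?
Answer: -112276/43 ≈ -2611.1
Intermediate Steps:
f = 50
g = -303 (g = -2 + ((-446 + 839) - 694) = -2 + (393 - 694) = -2 - 301 = -303)
W(P) = 3/(-7 + P)
(g - 2308) - W(f) = (-303 - 2308) - 3/(-7 + 50) = -2611 - 3/43 = -112276/43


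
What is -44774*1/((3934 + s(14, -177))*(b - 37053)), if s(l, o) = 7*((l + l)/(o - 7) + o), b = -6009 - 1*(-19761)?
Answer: 2059604/2887483221 ≈ 0.00071329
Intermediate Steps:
b = 13752 (b = -6009 + 19761 = 13752)
s(l, o) = 7*o + 14*l/(-7 + o) (s(l, o) = 7*((2*l)/(-7 + o) + o) = 7*(2*l/(-7 + o) + o) = 7*(o + 2*l/(-7 + o)) = 7*o + 14*l/(-7 + o))
-44774*1/((3934 + s(14, -177))*(b - 37053)) = -44774*1/((3934 + 7*((-177)² - 7*(-177) + 2*14)/(-7 - 177))*(13752 - 37053)) = -44774*(-1/(23301*(3934 + 7*(31329 + 1239 + 28)/(-184)))) = -44774*(-1/(23301*(3934 + 7*(-1/184)*32596))) = -44774*(-1/(23301*(3934 - 57043/46))) = -44774/((123921/46)*(-23301)) = -44774/(-2887483221/46) = -44774*(-46/2887483221) = 2059604/2887483221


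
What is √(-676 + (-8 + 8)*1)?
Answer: 26*I ≈ 26.0*I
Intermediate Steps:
√(-676 + (-8 + 8)*1) = √(-676 + 0*1) = √(-676 + 0) = √(-676) = 26*I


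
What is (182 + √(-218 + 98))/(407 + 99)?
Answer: 91/253 + I*√30/253 ≈ 0.35968 + 0.021649*I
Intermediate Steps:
(182 + √(-218 + 98))/(407 + 99) = (182 + √(-120))/506 = (182 + 2*I*√30)*(1/506) = 91/253 + I*√30/253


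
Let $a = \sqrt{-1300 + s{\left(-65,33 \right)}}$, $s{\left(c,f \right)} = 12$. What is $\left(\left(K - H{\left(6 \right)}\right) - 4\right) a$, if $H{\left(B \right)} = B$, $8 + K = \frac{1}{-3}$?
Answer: $- \frac{110 i \sqrt{322}}{3} \approx - 657.96 i$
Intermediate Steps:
$K = - \frac{25}{3}$ ($K = -8 + \frac{1}{-3} = -8 - \frac{1}{3} = - \frac{25}{3} \approx -8.3333$)
$a = 2 i \sqrt{322}$ ($a = \sqrt{-1300 + 12} = \sqrt{-1288} = 2 i \sqrt{322} \approx 35.889 i$)
$\left(\left(K - H{\left(6 \right)}\right) - 4\right) a = \left(\left(- \frac{25}{3} - 6\right) - 4\right) 2 i \sqrt{322} = \left(- \frac{43}{3} - 4\right) 2 i \sqrt{322} = - \frac{55 \cdot 2 i \sqrt{322}}{3} = - \frac{110 i \sqrt{322}}{3}$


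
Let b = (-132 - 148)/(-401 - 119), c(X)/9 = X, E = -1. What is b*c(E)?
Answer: -63/13 ≈ -4.8462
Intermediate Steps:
c(X) = 9*X
b = 7/13 (b = -280/(-520) = -280*(-1/520) = 7/13 ≈ 0.53846)
b*c(E) = 7*(9*(-1))/13 = (7/13)*(-9) = -63/13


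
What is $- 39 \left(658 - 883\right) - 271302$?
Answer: $-262527$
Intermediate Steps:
$- 39 \left(658 - 883\right) - 271302 = \left(-39\right) \left(-225\right) - 271302 = 8775 - 271302 = -262527$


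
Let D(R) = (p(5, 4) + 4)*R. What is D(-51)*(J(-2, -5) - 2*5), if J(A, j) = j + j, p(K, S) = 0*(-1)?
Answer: 4080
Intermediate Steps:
p(K, S) = 0
J(A, j) = 2*j
D(R) = 4*R (D(R) = (0 + 4)*R = 4*R)
D(-51)*(J(-2, -5) - 2*5) = (4*(-51))*(2*(-5) - 2*5) = -204*(-10 - 10) = -204*(-20) = 4080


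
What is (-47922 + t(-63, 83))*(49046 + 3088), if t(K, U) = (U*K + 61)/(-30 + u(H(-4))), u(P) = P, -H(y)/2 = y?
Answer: -27347306772/11 ≈ -2.4861e+9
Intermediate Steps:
H(y) = -2*y
t(K, U) = -61/22 - K*U/22 (t(K, U) = (U*K + 61)/(-30 - 2*(-4)) = (K*U + 61)/(-30 + 8) = (61 + K*U)/(-22) = (61 + K*U)*(-1/22) = -61/22 - K*U/22)
(-47922 + t(-63, 83))*(49046 + 3088) = (-47922 + (-61/22 - 1/22*(-63)*83))*(49046 + 3088) = (-47922 + (-61/22 + 5229/22))*52134 = (-47922 + 2584/11)*52134 = -524558/11*52134 = -27347306772/11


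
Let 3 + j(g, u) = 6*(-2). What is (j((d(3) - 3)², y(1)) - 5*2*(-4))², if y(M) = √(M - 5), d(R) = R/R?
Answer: 625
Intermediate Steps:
d(R) = 1
y(M) = √(-5 + M)
j(g, u) = -15 (j(g, u) = -3 + 6*(-2) = -3 - 12 = -15)
(j((d(3) - 3)², y(1)) - 5*2*(-4))² = (-15 - 5*2*(-4))² = (-15 - 10*(-4))² = (-15 + 40)² = 25² = 625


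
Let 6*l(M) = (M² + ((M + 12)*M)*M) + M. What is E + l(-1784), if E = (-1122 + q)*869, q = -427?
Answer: -940760341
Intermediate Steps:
l(M) = M/6 + M²/6 + M²*(12 + M)/6 (l(M) = ((M² + ((M + 12)*M)*M) + M)/6 = ((M² + ((12 + M)*M)*M) + M)/6 = ((M² + (M*(12 + M))*M) + M)/6 = ((M² + M²*(12 + M)) + M)/6 = (M + M² + M²*(12 + M))/6 = M/6 + M²/6 + M²*(12 + M)/6)
E = -1346081 (E = (-1122 - 427)*869 = -1549*869 = -1346081)
E + l(-1784) = -1346081 + (⅙)*(-1784)*(1 + (-1784)² + 13*(-1784)) = -1346081 + (⅙)*(-1784)*(1 + 3182656 - 23192) = -1346081 + (⅙)*(-1784)*3159465 = -1346081 - 939414260 = -940760341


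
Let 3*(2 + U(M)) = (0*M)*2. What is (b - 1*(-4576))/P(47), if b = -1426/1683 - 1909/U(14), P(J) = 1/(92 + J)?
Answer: 2587180729/3366 ≈ 7.6862e+5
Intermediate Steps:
U(M) = -2 (U(M) = -2 + ((0*M)*2)/3 = -2 + (0*2)/3 = -2 + (1/3)*0 = -2 + 0 = -2)
b = 3209995/3366 (b = -1426/1683 - 1909/(-2) = -1426*1/1683 - 1909*(-1/2) = -1426/1683 + 1909/2 = 3209995/3366 ≈ 953.65)
(b - 1*(-4576))/P(47) = (3209995/3366 - 1*(-4576))/(1/(92 + 47)) = (3209995/3366 + 4576)/(1/139) = 18612811/(3366*(1/139)) = (18612811/3366)*139 = 2587180729/3366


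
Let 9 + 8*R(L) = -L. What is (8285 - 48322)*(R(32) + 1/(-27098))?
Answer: 22241073981/108392 ≈ 2.0519e+5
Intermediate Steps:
R(L) = -9/8 - L/8 (R(L) = -9/8 + (-L)/8 = -9/8 - L/8)
(8285 - 48322)*(R(32) + 1/(-27098)) = (8285 - 48322)*((-9/8 - ⅛*32) + 1/(-27098)) = -40037*((-9/8 - 4) - 1/27098) = -40037*(-41/8 - 1/27098) = -40037*(-555513/108392) = 22241073981/108392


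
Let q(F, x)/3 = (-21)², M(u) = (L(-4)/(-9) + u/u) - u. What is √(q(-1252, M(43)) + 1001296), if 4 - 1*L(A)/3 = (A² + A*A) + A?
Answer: √1002619 ≈ 1001.3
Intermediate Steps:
L(A) = 12 - 6*A² - 3*A (L(A) = 12 - 3*((A² + A*A) + A) = 12 - 3*((A² + A²) + A) = 12 - 3*(2*A² + A) = 12 - 3*(A + 2*A²) = 12 + (-6*A² - 3*A) = 12 - 6*A² - 3*A)
M(u) = 9 - u (M(u) = ((12 - 6*(-4)² - 3*(-4))/(-9) + u/u) - u = ((12 - 6*16 + 12)*(-⅑) + 1) - u = ((12 - 96 + 12)*(-⅑) + 1) - u = (-72*(-⅑) + 1) - u = (8 + 1) - u = 9 - u)
q(F, x) = 1323 (q(F, x) = 3*(-21)² = 3*441 = 1323)
√(q(-1252, M(43)) + 1001296) = √(1323 + 1001296) = √1002619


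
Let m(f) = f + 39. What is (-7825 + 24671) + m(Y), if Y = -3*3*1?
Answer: 16876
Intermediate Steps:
Y = -9 (Y = -9*1 = -9)
m(f) = 39 + f
(-7825 + 24671) + m(Y) = (-7825 + 24671) + (39 - 9) = 16846 + 30 = 16876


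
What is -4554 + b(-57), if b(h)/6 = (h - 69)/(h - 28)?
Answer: -386334/85 ≈ -4545.1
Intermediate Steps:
b(h) = 6*(-69 + h)/(-28 + h) (b(h) = 6*((h - 69)/(h - 28)) = 6*((-69 + h)/(-28 + h)) = 6*(-69 + h)/(-28 + h))
-4554 + b(-57) = -4554 + 6*(-69 - 57)/(-28 - 57) = -4554 + 6*(-126)/(-85) = -4554 + 6*(-1/85)*(-126) = -4554 + 756/85 = -386334/85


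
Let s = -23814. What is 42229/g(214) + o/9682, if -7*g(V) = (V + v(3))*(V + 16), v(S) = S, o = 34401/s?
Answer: -1622810895337/273990627540 ≈ -5.9229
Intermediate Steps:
o = -11467/7938 (o = 34401/(-23814) = 34401*(-1/23814) = -11467/7938 ≈ -1.4446)
g(V) = -(3 + V)*(16 + V)/7 (g(V) = -(V + 3)*(V + 16)/7 = -(3 + V)*(16 + V)/7)
42229/g(214) + o/9682 = 42229/(-48/7 - 19/7*214 - ⅐*214²) - 11467/7938/9682 = 42229/(-48/7 - 4066/7 - ⅐*45796) - 11467/7938*1/9682 = 42229/(-48/7 - 4066/7 - 45796/7) - 11467/76855716 = 42229/(-7130) - 11467/76855716 = 42229*(-1/7130) - 11467/76855716 = -42229/7130 - 11467/76855716 = -1622810895337/273990627540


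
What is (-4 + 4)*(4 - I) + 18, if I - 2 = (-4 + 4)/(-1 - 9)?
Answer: 18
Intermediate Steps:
I = 2 (I = 2 + (-4 + 4)/(-1 - 9) = 2 + 0/(-10) = 2 + 0*(-⅒) = 2 + 0 = 2)
(-4 + 4)*(4 - I) + 18 = (-4 + 4)*(4 - 1*2) + 18 = 0*(4 - 2) + 18 = 0*2 + 18 = 0 + 18 = 18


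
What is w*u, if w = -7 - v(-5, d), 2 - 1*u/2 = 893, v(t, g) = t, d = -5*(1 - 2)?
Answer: 3564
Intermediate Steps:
d = 5 (d = -5*(-1) = 5)
u = -1782 (u = 4 - 2*893 = 4 - 1786 = -1782)
w = -2 (w = -7 - 1*(-5) = -7 + 5 = -2)
w*u = -2*(-1782) = 3564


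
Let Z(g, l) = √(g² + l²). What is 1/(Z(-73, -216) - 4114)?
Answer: -4114/16873011 - √51985/16873011 ≈ -0.00025733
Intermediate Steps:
1/(Z(-73, -216) - 4114) = 1/(√((-73)² + (-216)²) - 4114) = 1/(√(5329 + 46656) - 4114) = 1/(√51985 - 4114) = 1/(-4114 + √51985)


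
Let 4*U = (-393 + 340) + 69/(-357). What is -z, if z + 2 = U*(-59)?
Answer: -186259/238 ≈ -782.60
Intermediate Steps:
U = -3165/238 (U = ((-393 + 340) + 69/(-357))/4 = (-53 + 69*(-1/357))/4 = (-53 - 23/119)/4 = (¼)*(-6330/119) = -3165/238 ≈ -13.298)
z = 186259/238 (z = -2 - 3165/238*(-59) = -2 + 186735/238 = 186259/238 ≈ 782.60)
-z = -1*186259/238 = -186259/238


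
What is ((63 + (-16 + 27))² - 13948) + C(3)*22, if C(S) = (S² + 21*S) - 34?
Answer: -7636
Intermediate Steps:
C(S) = -34 + S² + 21*S
((63 + (-16 + 27))² - 13948) + C(3)*22 = ((63 + (-16 + 27))² - 13948) + (-34 + 3² + 21*3)*22 = ((63 + 11)² - 13948) + (-34 + 9 + 63)*22 = (74² - 13948) + 38*22 = (5476 - 13948) + 836 = -8472 + 836 = -7636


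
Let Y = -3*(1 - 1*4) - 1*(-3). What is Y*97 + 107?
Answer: 1271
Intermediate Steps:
Y = 12 (Y = -3*(1 - 4) + 3 = -3*(-3) + 3 = 9 + 3 = 12)
Y*97 + 107 = 12*97 + 107 = 1164 + 107 = 1271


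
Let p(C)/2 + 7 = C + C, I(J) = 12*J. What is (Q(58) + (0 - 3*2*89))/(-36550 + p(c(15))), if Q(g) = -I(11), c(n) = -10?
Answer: 333/18302 ≈ 0.018195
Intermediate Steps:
p(C) = -14 + 4*C (p(C) = -14 + 2*(C + C) = -14 + 2*(2*C) = -14 + 4*C)
Q(g) = -132 (Q(g) = -12*11 = -1*132 = -132)
(Q(58) + (0 - 3*2*89))/(-36550 + p(c(15))) = (-132 + (0 - 3*2*89))/(-36550 + (-14 + 4*(-10))) = (-132 + (0 - 6*89))/(-36550 + (-14 - 40)) = (-132 + (0 - 534))/(-36550 - 54) = (-132 - 534)/(-36604) = -666*(-1/36604) = 333/18302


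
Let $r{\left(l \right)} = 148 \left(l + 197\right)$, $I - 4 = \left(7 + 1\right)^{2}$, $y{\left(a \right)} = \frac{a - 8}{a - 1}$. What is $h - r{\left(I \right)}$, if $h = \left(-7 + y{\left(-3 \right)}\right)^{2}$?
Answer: $- \frac{627231}{16} \approx -39202.0$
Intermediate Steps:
$y{\left(a \right)} = \frac{-8 + a}{-1 + a}$
$I = 68$ ($I = 4 + \left(7 + 1\right)^{2} = 4 + 8^{2} = 4 + 64 = 68$)
$r{\left(l \right)} = 29156 + 148 l$ ($r{\left(l \right)} = 148 \left(197 + l\right) = 29156 + 148 l$)
$h = \frac{289}{16}$ ($h = \left(-7 + \frac{-8 - 3}{-1 - 3}\right)^{2} = \left(-7 + \frac{1}{-4} \left(-11\right)\right)^{2} = \left(-7 - - \frac{11}{4}\right)^{2} = \left(-7 + \frac{11}{4}\right)^{2} = \left(- \frac{17}{4}\right)^{2} = \frac{289}{16} \approx 18.063$)
$h - r{\left(I \right)} = \frac{289}{16} - \left(29156 + 148 \cdot 68\right) = \frac{289}{16} - \left(29156 + 10064\right) = \frac{289}{16} - 39220 = - \frac{627231}{16}$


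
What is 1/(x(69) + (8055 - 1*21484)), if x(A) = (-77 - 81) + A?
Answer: -1/13518 ≈ -7.3975e-5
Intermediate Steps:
x(A) = -158 + A
1/(x(69) + (8055 - 1*21484)) = 1/((-158 + 69) + (8055 - 1*21484)) = 1/(-89 + (8055 - 21484)) = 1/(-89 - 13429) = 1/(-13518) = -1/13518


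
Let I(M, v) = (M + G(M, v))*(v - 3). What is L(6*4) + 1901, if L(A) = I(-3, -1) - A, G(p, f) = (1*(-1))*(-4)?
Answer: 1873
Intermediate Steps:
G(p, f) = 4 (G(p, f) = -1*(-4) = 4)
I(M, v) = (-3 + v)*(4 + M) (I(M, v) = (M + 4)*(v - 3) = (4 + M)*(-3 + v) = (-3 + v)*(4 + M))
L(A) = -4 - A (L(A) = (-12 - 3*(-3) + 4*(-1) - 3*(-1)) - A = (-12 + 9 - 4 + 3) - A = -4 - A)
L(6*4) + 1901 = (-4 - 6*4) + 1901 = (-4 - 1*24) + 1901 = (-4 - 24) + 1901 = -28 + 1901 = 1873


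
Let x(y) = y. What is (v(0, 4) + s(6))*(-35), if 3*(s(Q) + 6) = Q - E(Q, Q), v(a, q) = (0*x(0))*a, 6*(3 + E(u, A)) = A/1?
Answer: 350/3 ≈ 116.67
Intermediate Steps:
E(u, A) = -3 + A/6 (E(u, A) = -3 + (A/1)/6 = -3 + (A*1)/6 = -3 + A/6)
v(a, q) = 0 (v(a, q) = (0*0)*a = 0*a = 0)
s(Q) = -5 + 5*Q/18 (s(Q) = -6 + (Q - (-3 + Q/6))/3 = -6 + (Q + (3 - Q/6))/3 = -6 + (3 + 5*Q/6)/3 = -6 + (1 + 5*Q/18) = -5 + 5*Q/18)
(v(0, 4) + s(6))*(-35) = (0 + (-5 + (5/18)*6))*(-35) = (0 + (-5 + 5/3))*(-35) = (0 - 10/3)*(-35) = -10/3*(-35) = 350/3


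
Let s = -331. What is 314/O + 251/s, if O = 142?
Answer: 34146/23501 ≈ 1.4530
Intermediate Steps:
314/O + 251/s = 314/142 + 251/(-331) = 314*(1/142) + 251*(-1/331) = 157/71 - 251/331 = 34146/23501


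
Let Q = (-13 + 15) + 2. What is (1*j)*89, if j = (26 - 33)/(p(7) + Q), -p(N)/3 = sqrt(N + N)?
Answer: 1246/55 + 1869*sqrt(14)/110 ≈ 86.229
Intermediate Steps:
Q = 4 (Q = 2 + 2 = 4)
p(N) = -3*sqrt(2)*sqrt(N) (p(N) = -3*sqrt(N + N) = -3*sqrt(2)*sqrt(N))
j = -7/(4 - 3*sqrt(14)) (j = (26 - 33)/(-3*sqrt(2)*sqrt(7) + 4) = -7/(-3*sqrt(14) + 4) = -7/(4 - 3*sqrt(14)) ≈ 0.96886)
(1*j)*89 = (1*(14/55 + 21*sqrt(14)/110))*89 = (14/55 + 21*sqrt(14)/110)*89 = 1246/55 + 1869*sqrt(14)/110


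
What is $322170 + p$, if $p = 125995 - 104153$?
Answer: $344012$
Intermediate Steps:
$p = 21842$ ($p = 125995 - 104153 = 21842$)
$322170 + p = 322170 + 21842 = 344012$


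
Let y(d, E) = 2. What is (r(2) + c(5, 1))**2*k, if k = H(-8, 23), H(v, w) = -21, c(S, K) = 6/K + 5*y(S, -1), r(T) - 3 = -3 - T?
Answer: -4116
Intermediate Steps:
r(T) = -T (r(T) = 3 + (-3 - T) = -T)
c(S, K) = 10 + 6/K (c(S, K) = 6/K + 5*2 = 6/K + 10 = 10 + 6/K)
k = -21
(r(2) + c(5, 1))**2*k = (-1*2 + (10 + 6/1))**2*(-21) = (-2 + (10 + 6*1))**2*(-21) = (-2 + (10 + 6))**2*(-21) = (-2 + 16)**2*(-21) = 14**2*(-21) = 196*(-21) = -4116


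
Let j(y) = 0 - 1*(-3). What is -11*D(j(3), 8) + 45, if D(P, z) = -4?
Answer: 89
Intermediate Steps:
j(y) = 3 (j(y) = 0 + 3 = 3)
-11*D(j(3), 8) + 45 = -11*(-4) + 45 = 44 + 45 = 89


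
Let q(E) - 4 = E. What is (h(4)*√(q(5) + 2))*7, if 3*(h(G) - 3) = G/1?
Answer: 91*√11/3 ≈ 100.60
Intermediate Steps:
q(E) = 4 + E
h(G) = 3 + G/3 (h(G) = 3 + (G/1)/3 = 3 + (G*1)/3 = 3 + G/3)
(h(4)*√(q(5) + 2))*7 = ((3 + (⅓)*4)*√((4 + 5) + 2))*7 = ((3 + 4/3)*√(9 + 2))*7 = (13*√11/3)*7 = 91*√11/3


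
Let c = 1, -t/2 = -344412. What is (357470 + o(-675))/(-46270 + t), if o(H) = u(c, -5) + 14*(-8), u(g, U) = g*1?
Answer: 357359/642554 ≈ 0.55615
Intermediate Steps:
t = 688824 (t = -2*(-344412) = 688824)
u(g, U) = g
o(H) = -111 (o(H) = 1 + 14*(-8) = 1 - 112 = -111)
(357470 + o(-675))/(-46270 + t) = (357470 - 111)/(-46270 + 688824) = 357359/642554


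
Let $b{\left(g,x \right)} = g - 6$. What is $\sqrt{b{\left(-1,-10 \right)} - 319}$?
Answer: $i \sqrt{326} \approx 18.055 i$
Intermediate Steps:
$b{\left(g,x \right)} = -6 + g$ ($b{\left(g,x \right)} = g - 6 = -6 + g$)
$\sqrt{b{\left(-1,-10 \right)} - 319} = \sqrt{\left(-6 - 1\right) - 319} = \sqrt{-7 - 319} = \sqrt{-326} = i \sqrt{326}$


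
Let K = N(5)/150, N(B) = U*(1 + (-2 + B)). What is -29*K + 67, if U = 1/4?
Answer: 10021/150 ≈ 66.807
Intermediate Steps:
U = ¼ ≈ 0.25000
N(B) = -¼ + B/4 (N(B) = (1 + (-2 + B))/4 = (-1 + B)/4 = -¼ + B/4)
K = 1/150 (K = (-¼ + (¼)*5)/150 = (-¼ + 5/4)*(1/150) = 1*(1/150) = 1/150 ≈ 0.0066667)
-29*K + 67 = -29*1/150 + 67 = -29/150 + 67 = 10021/150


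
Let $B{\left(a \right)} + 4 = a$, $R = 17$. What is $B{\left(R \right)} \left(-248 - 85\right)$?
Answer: $-4329$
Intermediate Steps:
$B{\left(a \right)} = -4 + a$
$B{\left(R \right)} \left(-248 - 85\right) = \left(-4 + 17\right) \left(-248 - 85\right) = 13 \left(-333\right) = -4329$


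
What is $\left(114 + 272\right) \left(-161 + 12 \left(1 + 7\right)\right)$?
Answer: $-25090$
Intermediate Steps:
$\left(114 + 272\right) \left(-161 + 12 \left(1 + 7\right)\right) = 386 \left(-161 + 12 \cdot 8\right) = 386 \left(-161 + 96\right) = 386 \left(-65\right) = -25090$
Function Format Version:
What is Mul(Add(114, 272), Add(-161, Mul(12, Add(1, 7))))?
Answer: -25090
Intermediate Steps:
Mul(Add(114, 272), Add(-161, Mul(12, Add(1, 7)))) = Mul(386, Add(-161, Mul(12, 8))) = Mul(386, Add(-161, 96)) = Mul(386, -65) = -25090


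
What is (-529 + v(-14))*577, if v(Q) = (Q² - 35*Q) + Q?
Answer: 82511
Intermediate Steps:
v(Q) = Q² - 34*Q
(-529 + v(-14))*577 = (-529 - 14*(-34 - 14))*577 = (-529 - 14*(-48))*577 = (-529 + 672)*577 = 143*577 = 82511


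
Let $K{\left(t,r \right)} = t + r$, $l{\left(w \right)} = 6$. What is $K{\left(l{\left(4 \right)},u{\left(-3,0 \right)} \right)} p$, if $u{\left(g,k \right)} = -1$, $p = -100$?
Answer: $-500$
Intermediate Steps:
$K{\left(t,r \right)} = r + t$
$K{\left(l{\left(4 \right)},u{\left(-3,0 \right)} \right)} p = \left(-1 + 6\right) \left(-100\right) = 5 \left(-100\right) = -500$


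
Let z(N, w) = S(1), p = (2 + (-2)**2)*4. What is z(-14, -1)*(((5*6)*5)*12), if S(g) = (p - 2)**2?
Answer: 871200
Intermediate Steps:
p = 24 (p = (2 + 4)*4 = 6*4 = 24)
S(g) = 484 (S(g) = (24 - 2)**2 = 22**2 = 484)
z(N, w) = 484
z(-14, -1)*(((5*6)*5)*12) = 484*(((5*6)*5)*12) = 484*((30*5)*12) = 484*(150*12) = 484*1800 = 871200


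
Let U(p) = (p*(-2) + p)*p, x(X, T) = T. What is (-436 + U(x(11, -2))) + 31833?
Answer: 31393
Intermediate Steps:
U(p) = -p² (U(p) = (-2*p + p)*p = (-p)*p = -p²)
(-436 + U(x(11, -2))) + 31833 = (-436 - 1*(-2)²) + 31833 = (-436 - 1*4) + 31833 = (-436 - 4) + 31833 = -440 + 31833 = 31393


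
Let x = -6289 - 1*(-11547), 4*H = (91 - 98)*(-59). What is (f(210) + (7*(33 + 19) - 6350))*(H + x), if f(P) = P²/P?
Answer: -30966580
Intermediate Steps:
f(P) = P
H = 413/4 (H = ((91 - 98)*(-59))/4 = (-7*(-59))/4 = (¼)*413 = 413/4 ≈ 103.25)
x = 5258 (x = -6289 + 11547 = 5258)
(f(210) + (7*(33 + 19) - 6350))*(H + x) = (210 + (7*(33 + 19) - 6350))*(413/4 + 5258) = (210 + (7*52 - 6350))*(21445/4) = (210 + (364 - 6350))*(21445/4) = (210 - 5986)*(21445/4) = -5776*21445/4 = -30966580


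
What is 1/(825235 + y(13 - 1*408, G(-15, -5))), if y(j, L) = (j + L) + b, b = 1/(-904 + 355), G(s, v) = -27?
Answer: 549/452822336 ≈ 1.2124e-6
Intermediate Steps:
b = -1/549 (b = 1/(-549) = -1/549 ≈ -0.0018215)
y(j, L) = -1/549 + L + j (y(j, L) = (j + L) - 1/549 = (L + j) - 1/549 = -1/549 + L + j)
1/(825235 + y(13 - 1*408, G(-15, -5))) = 1/(825235 + (-1/549 - 27 + (13 - 1*408))) = 1/(825235 + (-1/549 - 27 + (13 - 408))) = 1/(825235 + (-1/549 - 27 - 395)) = 1/(825235 - 231679/549) = 1/(452822336/549) = 549/452822336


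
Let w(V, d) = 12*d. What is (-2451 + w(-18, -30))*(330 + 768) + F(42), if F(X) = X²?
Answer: -3084714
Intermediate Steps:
(-2451 + w(-18, -30))*(330 + 768) + F(42) = (-2451 + 12*(-30))*(330 + 768) + 42² = (-2451 - 360)*1098 + 1764 = -2811*1098 + 1764 = -3086478 + 1764 = -3084714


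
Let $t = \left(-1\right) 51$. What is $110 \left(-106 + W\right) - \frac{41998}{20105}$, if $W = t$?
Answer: $- \frac{347255348}{20105} \approx -17272.0$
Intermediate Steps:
$t = -51$
$W = -51$
$110 \left(-106 + W\right) - \frac{41998}{20105} = 110 \left(-106 - 51\right) - \frac{41998}{20105} = 110 \left(-157\right) - \frac{41998}{20105} = -17270 - \frac{41998}{20105} = - \frac{347255348}{20105}$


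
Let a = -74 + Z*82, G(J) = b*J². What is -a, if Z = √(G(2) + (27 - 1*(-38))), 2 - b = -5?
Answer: 74 - 82*√93 ≈ -716.78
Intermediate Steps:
b = 7 (b = 2 - 1*(-5) = 2 + 5 = 7)
G(J) = 7*J²
Z = √93 (Z = √(7*2² + (27 - 1*(-38))) = √(7*4 + (27 + 38)) = √(28 + 65) = √93 ≈ 9.6436)
a = -74 + 82*√93 (a = -74 + √93*82 = -74 + 82*√93 ≈ 716.78)
-a = -(-74 + 82*√93) = 74 - 82*√93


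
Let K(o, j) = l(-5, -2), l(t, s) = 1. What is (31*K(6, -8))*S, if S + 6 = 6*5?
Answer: 744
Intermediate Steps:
K(o, j) = 1
S = 24 (S = -6 + 6*5 = -6 + 30 = 24)
(31*K(6, -8))*S = (31*1)*24 = 31*24 = 744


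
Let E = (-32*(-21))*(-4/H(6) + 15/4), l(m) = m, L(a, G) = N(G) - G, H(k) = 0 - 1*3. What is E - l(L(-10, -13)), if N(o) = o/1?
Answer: 3416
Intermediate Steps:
H(k) = -3 (H(k) = 0 - 3 = -3)
N(o) = o (N(o) = o*1 = o)
L(a, G) = 0 (L(a, G) = G - G = 0)
E = 3416 (E = (-32*(-21))*(-4/(-3) + 15/4) = 672*(-4*(-⅓) + 15*(¼)) = 672*(4/3 + 15/4) = 672*(61/12) = 3416)
E - l(L(-10, -13)) = 3416 - 1*0 = 3416 + 0 = 3416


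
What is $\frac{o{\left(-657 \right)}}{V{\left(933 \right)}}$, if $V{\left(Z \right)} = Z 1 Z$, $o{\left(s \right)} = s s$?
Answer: $\frac{47961}{96721} \approx 0.49587$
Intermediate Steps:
$o{\left(s \right)} = s^{2}$
$V{\left(Z \right)} = Z^{2}$ ($V{\left(Z \right)} = Z Z = Z^{2}$)
$\frac{o{\left(-657 \right)}}{V{\left(933 \right)}} = \frac{\left(-657\right)^{2}}{933^{2}} = \frac{431649}{870489} = 431649 \cdot \frac{1}{870489} = \frac{47961}{96721}$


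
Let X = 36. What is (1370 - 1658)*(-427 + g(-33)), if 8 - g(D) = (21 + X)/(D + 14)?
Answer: 119808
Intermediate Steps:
g(D) = 8 - 57/(14 + D) (g(D) = 8 - (21 + 36)/(D + 14) = 8 - 57/(14 + D))
(1370 - 1658)*(-427 + g(-33)) = (1370 - 1658)*(-427 + (55 + 8*(-33))/(14 - 33)) = -288*(-427 + (55 - 264)/(-19)) = -288*(-427 - 1/19*(-209)) = -288*(-427 + 11) = -288*(-416) = 119808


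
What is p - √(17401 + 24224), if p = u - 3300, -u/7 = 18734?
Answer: -134438 - 15*√185 ≈ -1.3464e+5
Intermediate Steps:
u = -131138 (u = -7*18734 = -131138)
p = -134438 (p = -131138 - 3300 = -134438)
p - √(17401 + 24224) = -134438 - √(17401 + 24224) = -134438 - √41625 = -134438 - 15*√185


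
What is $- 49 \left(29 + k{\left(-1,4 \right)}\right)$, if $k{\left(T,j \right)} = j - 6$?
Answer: $-1323$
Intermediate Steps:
$k{\left(T,j \right)} = -6 + j$
$- 49 \left(29 + k{\left(-1,4 \right)}\right) = - 49 \left(29 + \left(-6 + 4\right)\right) = - 49 \left(29 - 2\right) = \left(-49\right) 27 = -1323$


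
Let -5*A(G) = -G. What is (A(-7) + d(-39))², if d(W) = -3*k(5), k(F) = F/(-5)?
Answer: 64/25 ≈ 2.5600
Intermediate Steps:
k(F) = -F/5 (k(F) = F*(-⅕) = -F/5)
A(G) = G/5 (A(G) = -(-1)*G/5 = G/5)
d(W) = 3 (d(W) = -(-3)*5/5 = -3*(-1) = 3)
(A(-7) + d(-39))² = ((⅕)*(-7) + 3)² = (-7/5 + 3)² = (8/5)² = 64/25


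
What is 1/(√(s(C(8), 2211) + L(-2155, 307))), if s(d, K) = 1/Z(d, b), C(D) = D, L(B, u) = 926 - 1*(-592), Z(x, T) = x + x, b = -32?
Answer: 4*√24289/24289 ≈ 0.025666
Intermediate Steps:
Z(x, T) = 2*x
L(B, u) = 1518 (L(B, u) = 926 + 592 = 1518)
s(d, K) = 1/(2*d)
1/(√(s(C(8), 2211) + L(-2155, 307))) = 1/(√((½)/8 + 1518)) = 1/(√((½)*(⅛) + 1518)) = 1/(√(1/16 + 1518)) = 1/(√(24289/16)) = 1/(√24289/4) = 4*√24289/24289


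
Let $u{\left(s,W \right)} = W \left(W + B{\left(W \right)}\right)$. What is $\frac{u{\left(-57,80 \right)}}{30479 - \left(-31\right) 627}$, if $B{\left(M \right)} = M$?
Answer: $\frac{3200}{12479} \approx 0.25643$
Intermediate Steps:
$u{\left(s,W \right)} = 2 W^{2}$ ($u{\left(s,W \right)} = W \left(W + W\right) = W 2 W = 2 W^{2}$)
$\frac{u{\left(-57,80 \right)}}{30479 - \left(-31\right) 627} = \frac{2 \cdot 80^{2}}{30479 - \left(-31\right) 627} = \frac{2 \cdot 6400}{30479 - -19437} = \frac{12800}{30479 + 19437} = \frac{12800}{49916} = 12800 \cdot \frac{1}{49916} = \frac{3200}{12479}$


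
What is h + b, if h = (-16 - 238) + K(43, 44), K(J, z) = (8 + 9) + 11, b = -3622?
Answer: -3848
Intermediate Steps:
K(J, z) = 28 (K(J, z) = 17 + 11 = 28)
h = -226 (h = (-16 - 238) + 28 = -254 + 28 = -226)
h + b = -226 - 3622 = -3848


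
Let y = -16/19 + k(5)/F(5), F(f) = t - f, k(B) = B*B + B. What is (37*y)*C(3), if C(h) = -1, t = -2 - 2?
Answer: 8806/57 ≈ 154.49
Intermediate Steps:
t = -4
k(B) = B + B² (k(B) = B² + B = B + B²)
F(f) = -4 - f
y = -238/57 (y = -16/19 + (5*(1 + 5))/(-4 - 1*5) = -16*1/19 + (5*6)/(-4 - 5) = -16/19 + 30/(-9) = -16/19 + 30*(-⅑) = -16/19 - 10/3 = -238/57 ≈ -4.1754)
(37*y)*C(3) = (37*(-238/57))*(-1) = -8806/57*(-1) = 8806/57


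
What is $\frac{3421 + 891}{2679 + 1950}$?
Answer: $\frac{4312}{4629} \approx 0.93152$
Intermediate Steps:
$\frac{3421 + 891}{2679 + 1950} = \frac{4312}{4629}$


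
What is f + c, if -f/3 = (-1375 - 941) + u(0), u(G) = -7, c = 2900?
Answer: 9869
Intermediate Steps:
f = 6969 (f = -3*((-1375 - 941) - 7) = -3*(-2316 - 7) = -3*(-2323) = 6969)
f + c = 6969 + 2900 = 9869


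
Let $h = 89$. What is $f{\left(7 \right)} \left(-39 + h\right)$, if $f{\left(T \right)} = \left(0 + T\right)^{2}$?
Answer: $2450$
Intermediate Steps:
$f{\left(T \right)} = T^{2}$
$f{\left(7 \right)} \left(-39 + h\right) = 7^{2} \left(-39 + 89\right) = 49 \cdot 50 = 2450$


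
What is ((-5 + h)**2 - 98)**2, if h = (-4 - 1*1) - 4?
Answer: 9604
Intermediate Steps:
h = -9 (h = (-4 - 1) - 4 = -5 - 4 = -9)
((-5 + h)**2 - 98)**2 = ((-5 - 9)**2 - 98)**2 = ((-14)**2 - 98)**2 = (196 - 98)**2 = 98**2 = 9604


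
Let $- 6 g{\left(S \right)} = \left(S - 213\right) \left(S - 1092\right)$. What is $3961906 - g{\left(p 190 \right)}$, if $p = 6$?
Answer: $3969322$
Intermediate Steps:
$g{\left(S \right)} = - \frac{\left(-1092 + S\right) \left(-213 + S\right)}{6}$ ($g{\left(S \right)} = - \frac{\left(S - 213\right) \left(S - 1092\right)}{6} = - \frac{\left(-213 + S\right) \left(-1092 + S\right)}{6} = - \frac{\left(-1092 + S\right) \left(-213 + S\right)}{6}$)
$3961906 - g{\left(p 190 \right)} = 3961906 - \left(-38766 - \frac{\left(6 \cdot 190\right)^{2}}{6} + \frac{435 \cdot 6 \cdot 190}{2}\right) = 3961906 - \left(-38766 - \frac{1140^{2}}{6} + \frac{435}{2} \cdot 1140\right) = 3961906 - \left(-38766 - 216600 + 247950\right) = 3961906 - -7416 = 3961906 + 7416 = 3969322$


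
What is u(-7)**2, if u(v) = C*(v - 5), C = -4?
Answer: 2304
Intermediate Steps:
u(v) = 20 - 4*v (u(v) = -4*(v - 5) = -4*(-5 + v) = 20 - 4*v)
u(-7)**2 = (20 - 4*(-7))**2 = (20 + 28)**2 = 48**2 = 2304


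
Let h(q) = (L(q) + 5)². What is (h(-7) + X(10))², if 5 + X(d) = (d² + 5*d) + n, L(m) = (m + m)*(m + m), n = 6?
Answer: 1644464704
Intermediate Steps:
L(m) = 4*m² (L(m) = (2*m)*(2*m) = 4*m²)
X(d) = 1 + d² + 5*d (X(d) = -5 + ((d² + 5*d) + 6) = -5 + (6 + d² + 5*d) = 1 + d² + 5*d)
h(q) = (5 + 4*q²)² (h(q) = (4*q² + 5)² = (5 + 4*q²)²)
(h(-7) + X(10))² = ((5 + 4*(-7)²)² + (1 + 10² + 5*10))² = ((5 + 4*49)² + (1 + 100 + 50))² = ((5 + 196)² + 151)² = (201² + 151)² = (40401 + 151)² = 40552² = 1644464704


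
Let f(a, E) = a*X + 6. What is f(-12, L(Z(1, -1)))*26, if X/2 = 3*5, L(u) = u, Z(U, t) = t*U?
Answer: -9204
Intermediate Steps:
Z(U, t) = U*t
X = 30 (X = 2*(3*5) = 2*15 = 30)
f(a, E) = 6 + 30*a (f(a, E) = a*30 + 6 = 30*a + 6 = 6 + 30*a)
f(-12, L(Z(1, -1)))*26 = (6 + 30*(-12))*26 = (6 - 360)*26 = -354*26 = -9204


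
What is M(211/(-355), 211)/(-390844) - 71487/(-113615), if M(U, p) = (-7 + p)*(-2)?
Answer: 6996654987/11101435265 ≈ 0.63025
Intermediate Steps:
M(U, p) = 14 - 2*p
M(211/(-355), 211)/(-390844) - 71487/(-113615) = (14 - 2*211)/(-390844) - 71487/(-113615) = (14 - 422)*(-1/390844) - 71487*(-1/113615) = -408*(-1/390844) + 71487/113615 = 102/97711 + 71487/113615 = 6996654987/11101435265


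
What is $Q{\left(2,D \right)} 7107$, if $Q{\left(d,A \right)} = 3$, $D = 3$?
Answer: $21321$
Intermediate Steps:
$Q{\left(2,D \right)} 7107 = 3 \cdot 7107 = 21321$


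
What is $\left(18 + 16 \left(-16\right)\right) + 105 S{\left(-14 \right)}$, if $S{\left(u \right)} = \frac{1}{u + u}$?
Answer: $- \frac{967}{4} \approx -241.75$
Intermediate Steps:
$S{\left(u \right)} = \frac{1}{2 u}$
$\left(18 + 16 \left(-16\right)\right) + 105 S{\left(-14 \right)} = \left(18 + 16 \left(-16\right)\right) + 105 \frac{1}{2 \left(-14\right)} = \left(18 - 256\right) + 105 \cdot \frac{1}{2} \left(- \frac{1}{14}\right) = -238 + 105 \left(- \frac{1}{28}\right) = -238 - \frac{15}{4} = - \frac{967}{4}$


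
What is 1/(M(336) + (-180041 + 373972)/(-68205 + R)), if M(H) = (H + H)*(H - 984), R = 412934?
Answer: -344729/150114117493 ≈ -2.2964e-6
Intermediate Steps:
M(H) = 2*H*(-984 + H) (M(H) = (2*H)*(-984 + H) = 2*H*(-984 + H))
1/(M(336) + (-180041 + 373972)/(-68205 + R)) = 1/(2*336*(-984 + 336) + (-180041 + 373972)/(-68205 + 412934)) = 1/(2*336*(-648) + 193931/344729) = 1/(-435456 + 193931*(1/344729)) = 1/(-435456 + 193931/344729) = 1/(-150114117493/344729) = -344729/150114117493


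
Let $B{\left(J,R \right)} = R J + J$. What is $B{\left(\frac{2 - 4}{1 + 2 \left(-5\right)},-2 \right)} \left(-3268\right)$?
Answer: $\frac{6536}{9} \approx 726.22$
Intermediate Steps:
$B{\left(J,R \right)} = J + J R$ ($B{\left(J,R \right)} = J R + J = J + J R$)
$B{\left(\frac{2 - 4}{1 + 2 \left(-5\right)},-2 \right)} \left(-3268\right) = \frac{2 - 4}{1 + 2 \left(-5\right)} \left(1 - 2\right) \left(-3268\right) = - \frac{2}{1 - 10} \left(-1\right) \left(-3268\right) = - \frac{2}{-9} \left(-1\right) \left(-3268\right) = \left(-2\right) \left(- \frac{1}{9}\right) \left(-1\right) \left(-3268\right) = \frac{2}{9} \left(-1\right) \left(-3268\right) = \left(- \frac{2}{9}\right) \left(-3268\right) = \frac{6536}{9}$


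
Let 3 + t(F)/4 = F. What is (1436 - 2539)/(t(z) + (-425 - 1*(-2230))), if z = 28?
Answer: -1103/1905 ≈ -0.57900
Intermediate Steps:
t(F) = -12 + 4*F
(1436 - 2539)/(t(z) + (-425 - 1*(-2230))) = (1436 - 2539)/((-12 + 4*28) + (-425 - 1*(-2230))) = -1103/((-12 + 112) + (-425 + 2230)) = -1103/(100 + 1805) = -1103/1905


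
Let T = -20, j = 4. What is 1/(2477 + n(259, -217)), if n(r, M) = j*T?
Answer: 1/2397 ≈ 0.00041719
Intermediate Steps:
n(r, M) = -80 (n(r, M) = 4*(-20) = -80)
1/(2477 + n(259, -217)) = 1/(2477 - 80) = 1/2397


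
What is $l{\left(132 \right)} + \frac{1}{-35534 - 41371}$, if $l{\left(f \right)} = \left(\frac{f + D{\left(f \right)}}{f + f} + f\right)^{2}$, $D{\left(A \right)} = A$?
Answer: $\frac{1360372544}{76905} \approx 17689.0$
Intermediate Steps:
$l{\left(f \right)} = \left(1 + f\right)^{2}$ ($l{\left(f \right)} = \left(\frac{f + f}{f + f} + f\right)^{2} = \left(\frac{2 f}{2 f} + f\right)^{2} = \left(2 f \frac{1}{2 f} + f\right)^{2} = \left(1 + f\right)^{2}$)
$l{\left(132 \right)} + \frac{1}{-35534 - 41371} = \left(1 + 132\right)^{2} + \frac{1}{-35534 - 41371} = 133^{2} + \frac{1}{-76905} = 17689 - \frac{1}{76905} = \frac{1360372544}{76905}$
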